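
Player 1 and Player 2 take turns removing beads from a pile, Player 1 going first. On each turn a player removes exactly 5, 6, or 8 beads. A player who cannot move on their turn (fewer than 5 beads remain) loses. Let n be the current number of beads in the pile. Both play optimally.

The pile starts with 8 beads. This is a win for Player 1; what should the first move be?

Remove 5, leaving 3.

Use the standard recursion: the mover loses at a terminal position; elsewhere, the mover wins exactly when some move hands the opponent an L position.
n=0: no move → L
n=1: no move → L
n=2: no move → L
n=3: no move → L
n=4: no move → L
n=5: reaches L-position 0 → W
n=6: reaches L-position 1 → W
n=7: reaches L-position 2 → W
n=8: reaches L-position 3 → W
From 8, the L positions reachable in one move are: 3, 2, 0. Any move reaching one of these is winning.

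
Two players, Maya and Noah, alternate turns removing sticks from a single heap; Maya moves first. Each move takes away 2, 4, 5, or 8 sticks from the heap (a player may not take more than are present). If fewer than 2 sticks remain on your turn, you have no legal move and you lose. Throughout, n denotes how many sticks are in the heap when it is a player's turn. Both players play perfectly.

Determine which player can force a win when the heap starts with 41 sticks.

Work bottom-up. With no move the player to move loses. Otherwise the position is W if at least one move leads to an L position for the opponent, and L if every move leads to a W.
n=0: no move → L
n=1: no move → L
n=2: →0(L), so W
n=3: →1(L), so W
n=4: →0(L), so W
n=5: →1(L), so W
n=6: →1(L), so W
n=7: →5(W), 3(W), 2(W) — all W, so L
n=8: →0(L), so W
n=9: →7(L), so W
n=10: →8(W), 6(W), 5(W), 2(W) — all W, so L
n=11: →7(L), so W
n=12: →10(L), so W
n=13: →11(W), 9(W), 8(W), 5(W) — all W, so L
n=14: →10(L), so W
n=15: →13(L), so W
n=16: →14(W), 12(W), 11(W), 8(W) — all W, so L
n=17: →13(L), so W
n=18: →16(L), so W
n=19: →17(W), 15(W), 14(W), 11(W) — all W, so L
n=20: →16(L), so W
n=21: →19(L), so W
n=22: →20(W), 18(W), 17(W), 14(W) — all W, so L
n=23: →19(L), so W
n=24: →22(L), so W
n=25: →23(W), 21(W), 20(W), 17(W) — all W, so L
n=26: →22(L), so W
n=27: →25(L), so W
n=28: →26(W), 24(W), 23(W), 20(W) — all W, so L
n=29: →25(L), so W
n=30: →28(L), so W
n=31: →29(W), 27(W), 26(W), 23(W) — all W, so L
n=32: →28(L), so W
n=33: →31(L), so W
n=34: →32(W), 30(W), 29(W), 26(W) — all W, so L
n=35: →31(L), so W
n=36: →34(L), so W
n=37: →35(W), 33(W), 32(W), 29(W) — all W, so L
n=38: →34(L), so W
n=39: →37(L), so W
n=40: →38(W), 36(W), 35(W), 32(W) — all W, so L
n=41: →37(L), so W
From 41 Maya can remove 4, leaving 37, reaching an L position.

Maya wins.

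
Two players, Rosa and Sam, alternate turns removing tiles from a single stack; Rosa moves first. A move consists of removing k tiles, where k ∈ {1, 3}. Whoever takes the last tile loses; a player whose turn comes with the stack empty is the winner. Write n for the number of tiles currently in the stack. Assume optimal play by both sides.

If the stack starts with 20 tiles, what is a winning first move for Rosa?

Remove 1, leaving 19.

Classify positions by backward induction: terminal positions (no move available) are W. From any other position, the mover wins iff some move reaches an L.
n=0: no move; the opponent has just taken the last tile and therefore loses → W
n=1: only reaches 0(W), which is W → L
n=2: reaches L-position 1 → W
n=3: only reaches 2(W), 0(W), all W → L
n=4: reaches L-position 3 → W
n=5: only reaches 4(W), 2(W), all W → L
n=6: reaches L-position 5 → W
n=7: only reaches 6(W), 4(W), all W → L
n=8: reaches L-position 7 → W
n=9: only reaches 8(W), 6(W), all W → L
n=10: reaches L-position 9 → W
n=11: only reaches 10(W), 8(W), all W → L
n=12: reaches L-position 11 → W
n=13: only reaches 12(W), 10(W), all W → L
n=14: reaches L-position 13 → W
n=15: only reaches 14(W), 12(W), all W → L
n=16: reaches L-position 15 → W
n=17: only reaches 16(W), 14(W), all W → L
n=18: reaches L-position 17 → W
n=19: only reaches 18(W), 16(W), all W → L
n=20: reaches L-position 19 → W
From 20, the L positions reachable in one move are: 19, 17. Any move reaching one of these is winning.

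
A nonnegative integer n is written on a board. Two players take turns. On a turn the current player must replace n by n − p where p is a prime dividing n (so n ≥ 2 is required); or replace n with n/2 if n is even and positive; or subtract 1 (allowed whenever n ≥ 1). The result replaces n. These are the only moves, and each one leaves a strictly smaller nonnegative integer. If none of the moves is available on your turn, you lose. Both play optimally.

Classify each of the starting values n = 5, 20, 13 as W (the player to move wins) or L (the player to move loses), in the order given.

5: W, 20: L, 13: W

Label each position W (a win for the player to move) or L (a loss). A position with no legal move is L; any other position is W exactly when some move reaches an L, and L when every move reaches a W.
n=0: no move → L
n=1: can move to 0, which is L ⇒ W
n=2: can move to 0, which is L ⇒ W
n=3: can move to 0, which is L ⇒ W
n=4: moves to 2(W), 3(W); every one is W ⇒ L
n=5: can move to 0, which is L ⇒ W
n=6: can move to 4, which is L ⇒ W
n=7: can move to 0, which is L ⇒ W
n=8: can move to 4, which is L ⇒ W
n=9: moves to 6(W), 8(W); every one is W ⇒ L
n=10: can move to 9, which is L ⇒ W
n=11: can move to 0, which is L ⇒ W
n=12: can move to 9, which is L ⇒ W
n=13: can move to 0, which is L ⇒ W
n=14: moves to 7(W), 12(W), 13(W); every one is W ⇒ L
n=15: can move to 14, which is L ⇒ W
n=16: can move to 14, which is L ⇒ W
n=17: can move to 0, which is L ⇒ W
n=18: can move to 9, which is L ⇒ W
n=19: can move to 0, which is L ⇒ W
n=20: moves to 10(W), 15(W), 18(W), 19(W); every one is W ⇒ L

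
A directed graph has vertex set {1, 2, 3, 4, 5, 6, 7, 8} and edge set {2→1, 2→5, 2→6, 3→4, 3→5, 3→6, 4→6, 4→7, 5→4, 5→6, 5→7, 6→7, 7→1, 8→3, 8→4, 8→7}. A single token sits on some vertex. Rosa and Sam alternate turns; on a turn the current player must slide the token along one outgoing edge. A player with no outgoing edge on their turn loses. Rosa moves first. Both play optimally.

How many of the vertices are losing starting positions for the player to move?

3

Compute win/loss labels from the base case upward. A position with no move is L. Any other position is W if it can reach an L in one move, else L.
Every edge goes from a vertex to one that appears earlier in the order 1, 7, 6, 4, 5, 2, 3, 8, so processing vertices in that order labels each vertex after all of its successors.
1: no outgoing edge → L
7: reaches L-position 1 → W
6: only reaches 7(W), which is W → L
4: reaches L-position 6 → W
5: reaches L-position 6 → W
2: reaches L-position 6 → W
3: reaches L-position 6 → W
8: only reaches 3(W), 4(W), 7(W), all W → L
The L vertices are 1, 6, 8; that is 3 in all.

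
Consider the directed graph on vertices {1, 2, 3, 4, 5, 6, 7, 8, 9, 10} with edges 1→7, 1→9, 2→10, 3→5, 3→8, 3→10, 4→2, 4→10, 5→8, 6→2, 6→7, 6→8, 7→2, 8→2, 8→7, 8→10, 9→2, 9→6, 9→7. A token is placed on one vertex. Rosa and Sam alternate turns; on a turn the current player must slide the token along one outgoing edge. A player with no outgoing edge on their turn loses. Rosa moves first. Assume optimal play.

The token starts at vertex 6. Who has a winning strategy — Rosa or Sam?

Rosa wins.

Positions with no move are L. A position that does have a move is losing for the player to move precisely when every available move leads to a winning position for the opponent. Fill in the labels:
Every edge goes from a vertex to one that appears earlier in the order 10, 2, 7, 8, 6, 9, 5, 1, 3, 4, so processing vertices in that order labels each vertex after all of its successors.
10: no outgoing edge → L
2: W (go to 10, an L position)
7: L (sole option 2(W) is W)
8: W (go to 7, an L position)
6: W (go to 7, an L position)
9: W (go to 7, an L position)
5: L (sole option 8(W) is W)
1: W (go to 7, an L position)
3: W (go to 5, an L position)
4: W (go to 10, an L position)
From 6 Rosa can move to 7, reaching an L position.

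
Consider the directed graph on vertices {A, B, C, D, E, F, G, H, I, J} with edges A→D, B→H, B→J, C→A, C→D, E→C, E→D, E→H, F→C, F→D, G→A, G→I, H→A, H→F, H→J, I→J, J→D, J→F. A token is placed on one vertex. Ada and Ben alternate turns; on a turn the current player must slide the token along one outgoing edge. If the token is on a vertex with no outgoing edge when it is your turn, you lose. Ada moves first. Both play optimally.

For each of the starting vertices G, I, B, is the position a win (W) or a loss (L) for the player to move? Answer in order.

Label each position W (a win for the player to move) or L (a loss). A position with no legal move is L; any other position is W exactly when some move reaches an L, and L when every move reaches a W.
Every edge goes from a vertex to one that appears earlier in the order D, A, C, F, J, H, I, B, G, E, so processing vertices in that order labels each vertex after all of its successors.
D: no outgoing edge → L
A: →D(L), so W
C: →D(L), so W
F: →D(L), so W
J: →D(L), so W
H: →J(W), F(W), A(W) — all W, so L
I: →J(W) only, which is W, so L
B: →H(L), so W
G: →I(L), so W
E: →H(L), so W

G: W, I: L, B: W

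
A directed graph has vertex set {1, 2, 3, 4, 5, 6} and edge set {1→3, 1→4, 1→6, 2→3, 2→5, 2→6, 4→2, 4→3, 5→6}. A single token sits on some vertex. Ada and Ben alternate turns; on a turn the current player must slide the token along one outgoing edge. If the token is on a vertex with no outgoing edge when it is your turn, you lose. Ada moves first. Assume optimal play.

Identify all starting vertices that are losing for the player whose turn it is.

3, 6

Positions with no move are L. A position that does have a move is losing for the player to move precisely when every available move leads to a winning position for the opponent. Fill in the labels:
Every edge goes from a vertex to one that appears earlier in the order 3, 6, 5, 2, 4, 1, so processing vertices in that order labels each vertex after all of its successors.
3: no outgoing edge → L
6: no outgoing edge → L
5: →6(L), so W
2: →6(L), so W
4: →3(L), so W
1: →6(L), so W
Reading off the rows marked L gives the requested list; there are 2 such vertices.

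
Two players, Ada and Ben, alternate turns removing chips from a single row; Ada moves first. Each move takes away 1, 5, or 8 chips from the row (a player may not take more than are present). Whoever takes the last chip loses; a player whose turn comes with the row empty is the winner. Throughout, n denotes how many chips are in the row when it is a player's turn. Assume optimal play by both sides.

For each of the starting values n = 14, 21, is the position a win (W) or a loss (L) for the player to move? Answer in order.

14: L, 21: W

Use the standard recursion: the mover wins at a terminal position; elsewhere, the mover wins exactly when some move hands the opponent an L position.
n=0: no move; the opponent has just taken the last chip and therefore loses → W
n=1: L (sole option 0(W) is W)
n=2: W (go to 1, an L position)
n=3: L (sole option 2(W) is W)
n=4: W (go to 3, an L position)
n=5: L (options 4(W), 0(W) are all W)
n=6: W (go to 5, an L position)
n=7: L (options 6(W), 2(W) are all W)
n=8: W (go to 7, an L position)
n=9: W (go to 1, an L position)
n=10: W (go to 5, an L position)
n=11: W (go to 3, an L position)
n=12: W (go to 7, an L position)
n=13: W (go to 5, an L position)
n=14: L (options 13(W), 9(W), 6(W) are all W)
n=15: W (go to 14, an L position)
n=16: L (options 15(W), 11(W), 8(W) are all W)
n=17: W (go to 16, an L position)
n=18: L (options 17(W), 13(W), 10(W) are all W)
n=19: W (go to 18, an L position)
n=20: L (options 19(W), 15(W), 12(W) are all W)
n=21: W (go to 20, an L position)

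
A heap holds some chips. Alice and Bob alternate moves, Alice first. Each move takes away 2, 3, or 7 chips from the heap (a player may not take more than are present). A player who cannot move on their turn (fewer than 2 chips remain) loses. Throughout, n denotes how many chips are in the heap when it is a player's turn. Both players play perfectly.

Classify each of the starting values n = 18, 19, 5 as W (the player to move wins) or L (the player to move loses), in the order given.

18: W, 19: W, 5: L

Work bottom-up. With no move the player to move loses. Otherwise the position is W if at least one move leads to an L position for the opponent, and L if every move leads to a W.
n=0: no move → L
n=1: no move → L
n=2: →0(L), so W
n=3: →1(L), so W
n=4: →1(L), so W
n=5: →3(W), 2(W) — all W, so L
n=6: →4(W), 3(W) — all W, so L
n=7: →5(L), so W
n=8: →6(L), so W
n=9: →6(L), so W
n=10: →8(W), 7(W), 3(W) — all W, so L
n=11: →9(W), 8(W), 4(W) — all W, so L
n=12: →10(L), so W
n=13: →11(L), so W
n=14: →11(L), so W
n=15: →13(W), 12(W), 8(W) — all W, so L
n=16: →14(W), 13(W), 9(W) — all W, so L
n=17: →15(L), so W
n=18: →16(L), so W
n=19: →16(L), so W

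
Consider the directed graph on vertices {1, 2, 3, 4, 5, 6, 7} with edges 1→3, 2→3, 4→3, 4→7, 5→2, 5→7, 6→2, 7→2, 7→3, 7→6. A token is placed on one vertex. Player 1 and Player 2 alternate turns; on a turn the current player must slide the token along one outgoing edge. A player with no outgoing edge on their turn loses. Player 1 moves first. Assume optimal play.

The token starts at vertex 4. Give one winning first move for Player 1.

Move to 3.

Use the standard recursion: the mover loses at a terminal position; elsewhere, the mover wins exactly when some move hands the opponent an L position.
Every edge goes from a vertex to one that appears earlier in the order 3, 1, 2, 6, 7, 5, 4, so processing vertices in that order labels each vertex after all of its successors.
3: no outgoing edge → L
1: can move to 3, which is L ⇒ W
2: can move to 3, which is L ⇒ W
6: the only move is to 2(W), a W ⇒ L
7: can move to 6, which is L ⇒ W
5: moves to 7(W), 2(W); every one is W ⇒ L
4: can move to 3, which is L ⇒ W
From 4, the L positions reachable in one move are: 3.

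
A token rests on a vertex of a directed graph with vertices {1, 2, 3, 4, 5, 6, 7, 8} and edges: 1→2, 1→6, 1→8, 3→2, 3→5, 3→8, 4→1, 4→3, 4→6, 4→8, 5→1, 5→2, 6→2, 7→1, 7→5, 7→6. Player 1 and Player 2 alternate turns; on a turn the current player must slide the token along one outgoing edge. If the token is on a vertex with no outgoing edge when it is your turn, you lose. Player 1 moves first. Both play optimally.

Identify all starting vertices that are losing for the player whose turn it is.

2, 7, 8

Label each position W (a win for the player to move) or L (a loss). A position with no legal move is L; any other position is W exactly when some move reaches an L, and L when every move reaches a W.
Every edge goes from a vertex to one that appears earlier in the order 8, 2, 6, 1, 5, 3, 4, 7, so processing vertices in that order labels each vertex after all of its successors.
8: no outgoing edge → L
2: no outgoing edge → L
6: can move to 2, which is L ⇒ W
1: can move to 2, which is L ⇒ W
5: can move to 2, which is L ⇒ W
3: can move to 2, which is L ⇒ W
4: can move to 8, which is L ⇒ W
7: moves to 5(W), 1(W), 6(W); every one is W ⇒ L
The losing starting vertices are exactly the entries labelled L in this table (3 of them).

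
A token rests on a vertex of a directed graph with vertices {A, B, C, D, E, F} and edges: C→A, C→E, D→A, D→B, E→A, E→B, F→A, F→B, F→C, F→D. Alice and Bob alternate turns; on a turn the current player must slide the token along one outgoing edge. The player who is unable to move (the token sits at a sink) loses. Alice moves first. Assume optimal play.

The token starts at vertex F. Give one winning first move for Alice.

Move to A.

Build the W/L table. Terminal = L. A non-terminal position is W if it has a move to some L; otherwise it is L.
Every edge goes from a vertex to one that appears earlier in the order B, A, E, D, C, F, so processing vertices in that order labels each vertex after all of its successors.
B: no outgoing edge → L
A: no outgoing edge → L
E: can move to A, which is L ⇒ W
D: can move to A, which is L ⇒ W
C: can move to A, which is L ⇒ W
F: can move to A, which is L ⇒ W
From F, the L positions reachable in one move are: A, B. Any move reaching one of these is winning.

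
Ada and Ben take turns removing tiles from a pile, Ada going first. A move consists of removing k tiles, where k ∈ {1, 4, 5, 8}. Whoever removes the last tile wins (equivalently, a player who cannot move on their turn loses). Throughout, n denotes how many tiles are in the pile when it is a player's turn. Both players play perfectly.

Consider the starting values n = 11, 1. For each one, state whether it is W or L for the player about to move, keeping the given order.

11: L, 1: W

Classify positions by backward induction: terminal positions (no move available) are L. From any other position, the mover wins iff some move reaches an L.
n=0: no move → L
n=1: can move to 0, which is L ⇒ W
n=2: the only move is to 1(W), a W ⇒ L
n=3: can move to 2, which is L ⇒ W
n=4: can move to 0, which is L ⇒ W
n=5: can move to 0, which is L ⇒ W
n=6: can move to 2, which is L ⇒ W
n=7: can move to 2, which is L ⇒ W
n=8: can move to 0, which is L ⇒ W
n=9: moves to 8(W), 5(W), 4(W), 1(W); every one is W ⇒ L
n=10: can move to 9, which is L ⇒ W
n=11: moves to 10(W), 7(W), 6(W), 3(W); every one is W ⇒ L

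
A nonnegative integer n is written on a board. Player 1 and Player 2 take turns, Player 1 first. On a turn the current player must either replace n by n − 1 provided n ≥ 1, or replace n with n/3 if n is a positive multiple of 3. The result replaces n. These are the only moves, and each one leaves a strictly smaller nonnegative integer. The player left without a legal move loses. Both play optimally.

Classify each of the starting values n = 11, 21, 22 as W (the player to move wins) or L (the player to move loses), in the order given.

Compute win/loss labels from the base case upward. A position with no move is L. Any other position is W if it can reach an L in one move, else L.
n=0: no move → L
n=1: can move to 0, which is L ⇒ W
n=2: the only move is to 1(W), a W ⇒ L
n=3: can move to 2, which is L ⇒ W
n=4: the only move is to 3(W), a W ⇒ L
n=5: can move to 4, which is L ⇒ W
n=6: can move to 2, which is L ⇒ W
n=7: the only move is to 6(W), a W ⇒ L
n=8: can move to 7, which is L ⇒ W
n=9: moves to 3(W), 8(W); every one is W ⇒ L
n=10: can move to 9, which is L ⇒ W
n=11: the only move is to 10(W), a W ⇒ L
n=12: can move to 4, which is L ⇒ W
n=13: the only move is to 12(W), a W ⇒ L
n=14: can move to 13, which is L ⇒ W
n=15: moves to 5(W), 14(W); every one is W ⇒ L
n=16: can move to 15, which is L ⇒ W
n=17: the only move is to 16(W), a W ⇒ L
n=18: can move to 17, which is L ⇒ W
n=19: the only move is to 18(W), a W ⇒ L
n=20: can move to 19, which is L ⇒ W
n=21: can move to 7, which is L ⇒ W
n=22: the only move is to 21(W), a W ⇒ L

11: L, 21: W, 22: L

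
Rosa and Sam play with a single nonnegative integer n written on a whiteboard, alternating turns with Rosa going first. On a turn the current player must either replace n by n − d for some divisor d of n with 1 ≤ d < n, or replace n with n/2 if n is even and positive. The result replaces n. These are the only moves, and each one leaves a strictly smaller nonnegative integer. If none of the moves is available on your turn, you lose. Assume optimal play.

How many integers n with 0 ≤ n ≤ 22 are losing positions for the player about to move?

Build the W/L table. Terminal = L. A non-terminal position is W if it has a move to some L; otherwise it is L.
n=0: no move → L
n=1: no move → L
n=2: W (go to 1, an L position)
n=3: L (sole option 2(W) is W)
n=4: W (go to 3, an L position)
n=5: L (sole option 4(W) is W)
n=6: W (go to 3, an L position)
n=7: L (sole option 6(W) is W)
n=8: W (go to 7, an L position)
n=9: L (options 6(W), 8(W) are all W)
n=10: W (go to 5, an L position)
n=11: L (sole option 10(W) is W)
n=12: W (go to 9, an L position)
n=13: L (sole option 12(W) is W)
n=14: W (go to 7, an L position)
n=15: L (options 10(W), 12(W), 14(W) are all W)
n=16: W (go to 15, an L position)
n=17: L (sole option 16(W) is W)
n=18: W (go to 9, an L position)
n=19: L (sole option 18(W) is W)
n=20: W (go to 15, an L position)
n=21: L (options 14(W), 18(W), 20(W) are all W)
n=22: W (go to 11, an L position)
L entries with 0 ≤ n ≤ 22: n = 0, 1, 3, 5, 7, 9, 11, 13, 15, 17, 19, 21; that makes 12.

12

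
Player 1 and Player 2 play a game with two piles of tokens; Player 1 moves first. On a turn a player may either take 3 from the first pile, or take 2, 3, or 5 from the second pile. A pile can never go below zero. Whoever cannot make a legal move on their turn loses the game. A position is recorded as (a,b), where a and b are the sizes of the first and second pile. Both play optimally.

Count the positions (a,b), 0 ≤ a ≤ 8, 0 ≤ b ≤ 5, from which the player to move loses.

18

Positions with no move are L. A position that does have a move is losing for the player to move precisely when every available move leads to a winning position for the opponent. Fill in the labels:
Every move lowers a or b (never raises either), so fill the grid row by row in increasing a, and left to right within a row: each cell's successors are then already labelled.
      b=0  b=1  b=2  b=3  b=4  b=5
a=0:    L    L    W    W    W    W
a=1:    L    L    W    W    W    W
a=2:    L    L    W    W    W    W
a=3:    W    W    L    L    W    W
a=4:    W    W    L    L    W    W
a=5:    W    W    L    L    W    W
a=6:    L    L    W    W    W    W
a=7:    L    L    W    W    W    W
a=8:    L    L    W    W    W    W
Cells with no legal move (terminal, hence L): (0,0), (0,1), (1,0), (1,1), (2,0), (2,1).
The remaining L cells, each justified by listing all of its moves:
(3,2): moves to (0,2)(W), (3,0)(W); every one is W ⇒ L
(3,3): moves to (0,3)(W), (3,1)(W), (3,0)(W); every one is W ⇒ L
(4,2): moves to (1,2)(W), (4,0)(W); every one is W ⇒ L
(4,3): moves to (1,3)(W), (4,1)(W), (4,0)(W); every one is W ⇒ L
(5,2): moves to (2,2)(W), (5,0)(W); every one is W ⇒ L
(5,3): moves to (2,3)(W), (5,1)(W), (5,0)(W); every one is W ⇒ L
(6,0): the only move is to (3,0)(W), a W ⇒ L
(6,1): the only move is to (3,1)(W), a W ⇒ L
(7,0): the only move is to (4,0)(W), a W ⇒ L
(7,1): the only move is to (4,1)(W), a W ⇒ L
(8,0): the only move is to (5,0)(W), a W ⇒ L
(8,1): the only move is to (5,1)(W), a W ⇒ L
Every other cell has at least one move into one of the L cells above, so it is W.
L cells per row: a=0: 2, a=1: 2, a=2: 2, a=3: 2, a=4: 2, a=5: 2, a=6: 2, a=7: 2, a=8: 2; total 18.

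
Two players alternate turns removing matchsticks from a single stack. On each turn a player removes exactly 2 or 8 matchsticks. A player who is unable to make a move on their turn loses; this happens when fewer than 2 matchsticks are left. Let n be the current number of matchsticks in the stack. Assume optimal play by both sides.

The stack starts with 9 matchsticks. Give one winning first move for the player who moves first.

Work bottom-up. With no move the player to move loses. Otherwise the position is W if at least one move leads to an L position for the opponent, and L if every move leads to a W.
n=0: no move → L
n=1: no move → L
n=2: W (go to 0, an L position)
n=3: W (go to 1, an L position)
n=4: L (sole option 2(W) is W)
n=5: L (sole option 3(W) is W)
n=6: W (go to 4, an L position)
n=7: W (go to 5, an L position)
n=8: W (go to 0, an L position)
n=9: W (go to 1, an L position)
From 9, the L positions reachable in one move are: 1.

Remove 8, leaving 1.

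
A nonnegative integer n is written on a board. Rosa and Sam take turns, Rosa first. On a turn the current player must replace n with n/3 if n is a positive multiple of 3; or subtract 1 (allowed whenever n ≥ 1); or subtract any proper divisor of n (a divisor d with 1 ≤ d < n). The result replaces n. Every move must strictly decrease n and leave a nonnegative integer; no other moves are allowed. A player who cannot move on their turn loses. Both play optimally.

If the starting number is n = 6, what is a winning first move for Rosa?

Move to 2.

Label each position W (a win for the player to move) or L (a loss). A position with no legal move is L; any other position is W exactly when some move reaches an L, and L when every move reaches a W.
n=0: no move → L
n=1: can move to 0, which is L ⇒ W
n=2: the only move is to 1(W), a W ⇒ L
n=3: can move to 2, which is L ⇒ W
n=4: can move to 2, which is L ⇒ W
n=5: the only move is to 4(W), a W ⇒ L
n=6: can move to 2, which is L ⇒ W
From 6, the L positions reachable in one move are: 2, 5. Any move reaching one of these is winning.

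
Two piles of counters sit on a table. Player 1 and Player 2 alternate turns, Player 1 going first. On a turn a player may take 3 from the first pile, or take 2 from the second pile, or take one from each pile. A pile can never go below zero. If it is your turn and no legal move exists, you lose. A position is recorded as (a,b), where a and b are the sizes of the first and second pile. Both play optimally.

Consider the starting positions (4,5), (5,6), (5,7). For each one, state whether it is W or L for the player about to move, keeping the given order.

(4,5): L, (5,6): W, (5,7): W

Positions with no move are L. A position that does have a move is losing for the player to move precisely when every available move leads to a winning position for the opponent. Fill in the labels:
No move ever increases a pile, so every position that can arise here has a ≤ 5 and b ≤ 7; it is enough to label the cells with 0 ≤ a ≤ 5 and 0 ≤ b ≤ 7.
Every move lowers a or b (never raises either), so fill the grid row by row in increasing a, and left to right within a row: each cell's successors are then already labelled.
      b=0  b=1  b=2  b=3  b=4  b=5  b=6  b=7
a=0:    L    L    W    W    L    L    W    W
a=1:    L    W    W    L    L    W    W    L
a=2:    L    W    W    L    W    W    L    L
a=3:    W    W    L    L    W    W    L    W
a=4:    W    L    L    W    W    L    L    W
a=5:    W    L    W    W    L    L    W    W
Cells with no legal move (terminal, hence L): (0,0), (0,1), (1,0), (2,0).
The remaining L cells, each justified by listing all of its moves:
(0,4): the only move is to (0,2)(W), a W ⇒ L
(0,5): the only move is to (0,3)(W), a W ⇒ L
(1,3): moves to (1,1)(W), (0,2)(W); every one is W ⇒ L
(1,4): moves to (1,2)(W), (0,3)(W); every one is W ⇒ L
(1,7): moves to (1,5)(W), (0,6)(W); every one is W ⇒ L
(2,3): moves to (2,1)(W), (1,2)(W); every one is W ⇒ L
(2,6): moves to (2,4)(W), (1,5)(W); every one is W ⇒ L
(2,7): moves to (2,5)(W), (1,6)(W); every one is W ⇒ L
(3,2): moves to (0,2)(W), (3,0)(W), (2,1)(W); every one is W ⇒ L
(3,3): moves to (0,3)(W), (3,1)(W), (2,2)(W); every one is W ⇒ L
(3,6): moves to (0,6)(W), (3,4)(W), (2,5)(W); every one is W ⇒ L
(4,1): moves to (1,1)(W), (3,0)(W); every one is W ⇒ L
(4,2): moves to (1,2)(W), (4,0)(W), (3,1)(W); every one is W ⇒ L
(4,5): moves to (1,5)(W), (4,3)(W), (3,4)(W); every one is W ⇒ L
(4,6): moves to (1,6)(W), (4,4)(W), (3,5)(W); every one is W ⇒ L
(5,1): moves to (2,1)(W), (4,0)(W); every one is W ⇒ L
(5,4): moves to (2,4)(W), (5,2)(W), (4,3)(W); every one is W ⇒ L
(5,5): moves to (2,5)(W), (5,3)(W), (4,4)(W); every one is W ⇒ L
Every other cell has at least one move into one of the L cells above, so it is W.
(4,5): one of the L cells justified above, so L
(5,6): the move to (2,6) reaches an L cell, so W
(5,7): the move to (2,7) reaches an L cell, so W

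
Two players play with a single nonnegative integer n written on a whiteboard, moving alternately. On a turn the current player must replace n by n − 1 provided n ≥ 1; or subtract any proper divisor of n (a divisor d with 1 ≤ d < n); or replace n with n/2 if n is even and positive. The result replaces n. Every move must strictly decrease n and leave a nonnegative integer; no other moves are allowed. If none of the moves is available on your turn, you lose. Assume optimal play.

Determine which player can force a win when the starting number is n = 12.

The first player wins.

Positions with no move are L. A position that does have a move is losing for the player to move precisely when every available move leads to a winning position for the opponent. Fill in the labels:
n=0: no move → L
n=1: reaches L-position 0 → W
n=2: only reaches 1(W), which is W → L
n=3: reaches L-position 2 → W
n=4: reaches L-position 2 → W
n=5: only reaches 4(W), which is W → L
n=6: reaches L-position 5 → W
n=7: only reaches 6(W), which is W → L
n=8: reaches L-position 7 → W
n=9: only reaches 6(W), 8(W), all W → L
n=10: reaches L-position 5 → W
n=11: only reaches 10(W), which is W → L
n=12: reaches L-position 9 → W
The starting position 12 is W: the player to move should move to 9, handing over an L position.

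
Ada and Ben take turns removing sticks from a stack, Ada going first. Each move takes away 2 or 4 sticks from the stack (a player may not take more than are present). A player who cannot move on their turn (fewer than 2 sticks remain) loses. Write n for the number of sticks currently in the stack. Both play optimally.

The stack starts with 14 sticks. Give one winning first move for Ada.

Remove 2, leaving 12.

Use the standard recursion: the mover loses at a terminal position; elsewhere, the mover wins exactly when some move hands the opponent an L position.
n=0: no move → L
n=1: no move → L
n=2: can move to 0, which is L ⇒ W
n=3: can move to 1, which is L ⇒ W
n=4: can move to 0, which is L ⇒ W
n=5: can move to 1, which is L ⇒ W
n=6: moves to 4(W), 2(W); every one is W ⇒ L
n=7: moves to 5(W), 3(W); every one is W ⇒ L
n=8: can move to 6, which is L ⇒ W
n=9: can move to 7, which is L ⇒ W
n=10: can move to 6, which is L ⇒ W
n=11: can move to 7, which is L ⇒ W
n=12: moves to 10(W), 8(W); every one is W ⇒ L
n=13: moves to 11(W), 9(W); every one is W ⇒ L
n=14: can move to 12, which is L ⇒ W
From 14, the L positions reachable in one move are: 12.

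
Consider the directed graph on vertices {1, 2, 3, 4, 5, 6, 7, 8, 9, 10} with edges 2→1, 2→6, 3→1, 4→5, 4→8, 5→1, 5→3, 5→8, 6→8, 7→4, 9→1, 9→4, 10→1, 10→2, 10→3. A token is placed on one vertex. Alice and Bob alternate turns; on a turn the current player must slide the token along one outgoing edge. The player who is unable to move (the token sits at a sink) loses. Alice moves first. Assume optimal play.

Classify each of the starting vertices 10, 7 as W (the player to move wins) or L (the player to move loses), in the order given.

10: W, 7: L

Compute win/loss labels from the base case upward. A position with no move is L. Any other position is W if it can reach an L in one move, else L.
Every edge goes from a vertex to one that appears earlier in the order 8, 1, 6, 3, 5, 2, 4, 7, 9, 10, so processing vertices in that order labels each vertex after all of its successors.
8: no outgoing edge → L
1: no outgoing edge → L
6: can move to 8, which is L ⇒ W
3: can move to 1, which is L ⇒ W
5: can move to 1, which is L ⇒ W
2: can move to 1, which is L ⇒ W
4: can move to 8, which is L ⇒ W
7: the only move is to 4(W), a W ⇒ L
9: can move to 1, which is L ⇒ W
10: can move to 1, which is L ⇒ W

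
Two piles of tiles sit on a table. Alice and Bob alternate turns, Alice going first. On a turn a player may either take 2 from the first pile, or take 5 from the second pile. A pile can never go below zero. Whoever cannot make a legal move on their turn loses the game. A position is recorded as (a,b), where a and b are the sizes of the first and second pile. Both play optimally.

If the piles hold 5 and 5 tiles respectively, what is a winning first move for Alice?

Move to (3,5).

Label each position W (a win for the player to move) or L (a loss). A position with no legal move is L; any other position is W exactly when some move reaches an L, and L when every move reaches a W.
No move ever increases a pile, so every position that can arise here has a ≤ 5 and b ≤ 5; it is enough to label the cells with 0 ≤ a ≤ 5 and 0 ≤ b ≤ 5.
Every move lowers a or b (never raises either), so fill the grid row by row in increasing a, and left to right within a row: each cell's successors are then already labelled.
      b=0  b=1  b=2  b=3  b=4  b=5
a=0:    L    L    L    L    L    W
a=1:    L    L    L    L    L    W
a=2:    W    W    W    W    W    L
a=3:    W    W    W    W    W    L
a=4:    L    L    L    L    L    W
a=5:    L    L    L    L    L    W
Cells with no legal move (terminal, hence L): (0,0), (0,1), (0,2), (0,3), (0,4), (1,0), (1,1), (1,2), (1,3), (1,4).
The remaining L cells, each justified by listing all of its moves:
(2,5): L (options (0,5)(W), (2,0)(W) are all W)
(3,5): L (options (1,5)(W), (3,0)(W) are all W)
(4,0): L (sole option (2,0)(W) is W)
(4,1): L (sole option (2,1)(W) is W)
(4,2): L (sole option (2,2)(W) is W)
(4,3): L (sole option (2,3)(W) is W)
(4,4): L (sole option (2,4)(W) is W)
(5,0): L (sole option (3,0)(W) is W)
(5,1): L (sole option (3,1)(W) is W)
(5,2): L (sole option (3,2)(W) is W)
(5,3): L (sole option (3,3)(W) is W)
(5,4): L (sole option (3,4)(W) is W)
Every other cell has at least one move into one of the L cells above, so it is W.
From (5,5), the L positions reachable in one move are: (3,5), (5,0). Any move reaching one of these is winning.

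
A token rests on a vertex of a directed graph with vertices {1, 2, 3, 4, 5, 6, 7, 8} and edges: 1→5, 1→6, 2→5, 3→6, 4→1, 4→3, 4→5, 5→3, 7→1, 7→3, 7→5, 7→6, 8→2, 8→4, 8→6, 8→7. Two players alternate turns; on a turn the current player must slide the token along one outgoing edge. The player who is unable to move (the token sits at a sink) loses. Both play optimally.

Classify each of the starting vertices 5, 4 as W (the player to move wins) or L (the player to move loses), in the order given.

5: L, 4: W

Positions with no move are L. A position that does have a move is losing for the player to move precisely when every available move leads to a winning position for the opponent. Fill in the labels:
Every edge goes from a vertex to one that appears earlier in the order 6, 3, 5, 1, 2, 7, 4, 8, so processing vertices in that order labels each vertex after all of its successors.
6: no outgoing edge → L
3: reaches L-position 6 → W
5: only reaches 3(W), which is W → L
1: reaches L-position 5 → W
2: reaches L-position 5 → W
7: reaches L-position 5 → W
4: reaches L-position 5 → W
8: reaches L-position 6 → W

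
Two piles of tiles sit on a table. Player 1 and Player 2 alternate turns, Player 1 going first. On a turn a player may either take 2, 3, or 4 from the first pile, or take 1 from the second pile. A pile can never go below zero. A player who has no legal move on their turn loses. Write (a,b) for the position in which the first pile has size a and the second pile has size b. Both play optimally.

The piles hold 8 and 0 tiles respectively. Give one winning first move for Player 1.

Positions with no move are L. A position that does have a move is losing for the player to move precisely when every available move leads to a winning position for the opponent. Fill in the labels:
No move ever increases a pile, so every position that can arise here has a ≤ 8 and b ≤ 0; it is enough to label the cells with 0 ≤ a ≤ 8 and 0 ≤ b ≤ 0.
Every move lowers a or b (never raises either), so fill the grid row by row in increasing a, and left to right within a row: each cell's successors are then already labelled.
      b=0
a=0:    L
a=1:    L
a=2:    W
a=3:    W
a=4:    W
a=5:    W
a=6:    L
a=7:    L
a=8:    W
Cells with no legal move (terminal, hence L): (0,0), (1,0).
The remaining L cells, each justified by listing all of its moves:
(6,0): moves to (4,0)(W), (3,0)(W), (2,0)(W); every one is W ⇒ L
(7,0): moves to (5,0)(W), (4,0)(W), (3,0)(W); every one is W ⇒ L
Every other cell has at least one move into one of the L cells above, so it is W.
From (8,0), the L positions reachable in one move are: (6,0).

Move to (6,0).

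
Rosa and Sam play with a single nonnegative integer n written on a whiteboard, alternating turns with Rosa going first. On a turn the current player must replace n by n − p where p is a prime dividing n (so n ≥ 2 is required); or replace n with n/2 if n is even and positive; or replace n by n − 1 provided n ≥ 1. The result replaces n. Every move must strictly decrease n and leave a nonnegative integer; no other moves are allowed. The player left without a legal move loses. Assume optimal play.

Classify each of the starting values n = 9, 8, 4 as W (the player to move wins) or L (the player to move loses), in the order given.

Build the W/L table. Terminal = L. A non-terminal position is W if it has a move to some L; otherwise it is L.
n=0: no move → L
n=1: W (go to 0, an L position)
n=2: W (go to 0, an L position)
n=3: W (go to 0, an L position)
n=4: L (options 2(W), 3(W) are all W)
n=5: W (go to 0, an L position)
n=6: W (go to 4, an L position)
n=7: W (go to 0, an L position)
n=8: W (go to 4, an L position)
n=9: L (options 6(W), 8(W) are all W)

9: L, 8: W, 4: L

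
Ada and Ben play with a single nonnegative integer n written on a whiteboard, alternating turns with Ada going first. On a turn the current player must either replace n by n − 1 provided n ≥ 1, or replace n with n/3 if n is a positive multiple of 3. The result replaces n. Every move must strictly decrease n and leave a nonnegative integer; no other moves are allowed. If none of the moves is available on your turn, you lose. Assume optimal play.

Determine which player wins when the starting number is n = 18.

Ada wins.

Positions with no move are L. A position that does have a move is losing for the player to move precisely when every available move leads to a winning position for the opponent. Fill in the labels:
n=0: no move → L
n=1: reaches L-position 0 → W
n=2: only reaches 1(W), which is W → L
n=3: reaches L-position 2 → W
n=4: only reaches 3(W), which is W → L
n=5: reaches L-position 4 → W
n=6: reaches L-position 2 → W
n=7: only reaches 6(W), which is W → L
n=8: reaches L-position 7 → W
n=9: only reaches 3(W), 8(W), all W → L
n=10: reaches L-position 9 → W
n=11: only reaches 10(W), which is W → L
n=12: reaches L-position 4 → W
n=13: only reaches 12(W), which is W → L
n=14: reaches L-position 13 → W
n=15: only reaches 5(W), 14(W), all W → L
n=16: reaches L-position 15 → W
n=17: only reaches 16(W), which is W → L
n=18: reaches L-position 17 → W
From 18 Ada can move to 17, reaching an L position.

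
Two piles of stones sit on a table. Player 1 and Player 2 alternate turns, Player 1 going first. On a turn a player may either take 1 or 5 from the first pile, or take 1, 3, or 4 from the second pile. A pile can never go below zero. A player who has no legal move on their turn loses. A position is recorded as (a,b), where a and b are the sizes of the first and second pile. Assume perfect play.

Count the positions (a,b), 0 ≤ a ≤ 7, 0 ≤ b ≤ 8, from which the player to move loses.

24

Positions with no move are L. A position that does have a move is losing for the player to move precisely when every available move leads to a winning position for the opponent. Fill in the labels:
Every move lowers a or b (never raises either), so fill the grid row by row in increasing a, and left to right within a row: each cell's successors are then already labelled.
      b=0  b=1  b=2  b=3  b=4  b=5  b=6  b=7  b=8
a=0:    L    W    L    W    W    W    W    L    W
a=1:    W    L    W    L    W    W    W    W    L
a=2:    L    W    L    W    W    W    W    L    W
a=3:    W    L    W    L    W    W    W    W    L
a=4:    L    W    L    W    W    W    W    L    W
a=5:    W    L    W    L    W    W    W    W    L
a=6:    L    W    L    W    W    W    W    L    W
a=7:    W    L    W    L    W    W    W    W    L
Cells with no legal move (terminal, hence L): (0,0).
The remaining L cells, each justified by listing all of its moves:
(0,2): the only move is to (0,1)(W), a W ⇒ L
(0,7): moves to (0,6)(W), (0,4)(W), (0,3)(W); every one is W ⇒ L
(1,1): moves to (0,1)(W), (1,0)(W); every one is W ⇒ L
(1,3): moves to (0,3)(W), (1,2)(W), (1,0)(W); every one is W ⇒ L
(1,8): moves to (0,8)(W), (1,7)(W), (1,5)(W), (1,4)(W); every one is W ⇒ L
(2,0): the only move is to (1,0)(W), a W ⇒ L
(2,2): moves to (1,2)(W), (2,1)(W); every one is W ⇒ L
(2,7): moves to (1,7)(W), (2,6)(W), (2,4)(W), (2,3)(W); every one is W ⇒ L
(3,1): moves to (2,1)(W), (3,0)(W); every one is W ⇒ L
(3,3): moves to (2,3)(W), (3,2)(W), (3,0)(W); every one is W ⇒ L
(3,8): moves to (2,8)(W), (3,7)(W), (3,5)(W), (3,4)(W); every one is W ⇒ L
(4,0): the only move is to (3,0)(W), a W ⇒ L
(4,2): moves to (3,2)(W), (4,1)(W); every one is W ⇒ L
(4,7): moves to (3,7)(W), (4,6)(W), (4,4)(W), (4,3)(W); every one is W ⇒ L
(5,1): moves to (4,1)(W), (0,1)(W), (5,0)(W); every one is W ⇒ L
(5,3): moves to (4,3)(W), (0,3)(W), (5,2)(W), (5,0)(W); every one is W ⇒ L
(5,8): moves to (4,8)(W), (0,8)(W), (5,7)(W), (5,5)(W), (5,4)(W); every one is W ⇒ L
(6,0): moves to (5,0)(W), (1,0)(W); every one is W ⇒ L
(6,2): moves to (5,2)(W), (1,2)(W), (6,1)(W); every one is W ⇒ L
(6,7): moves to (5,7)(W), (1,7)(W), (6,6)(W), (6,4)(W), (6,3)(W); every one is W ⇒ L
(7,1): moves to (6,1)(W), (2,1)(W), (7,0)(W); every one is W ⇒ L
(7,3): moves to (6,3)(W), (2,3)(W), (7,2)(W), (7,0)(W); every one is W ⇒ L
(7,8): moves to (6,8)(W), (2,8)(W), (7,7)(W), (7,5)(W), (7,4)(W); every one is W ⇒ L
Every other cell has at least one move into one of the L cells above, so it is W.
L cells per row: a=0: 3, a=1: 3, a=2: 3, a=3: 3, a=4: 3, a=5: 3, a=6: 3, a=7: 3; total 24.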